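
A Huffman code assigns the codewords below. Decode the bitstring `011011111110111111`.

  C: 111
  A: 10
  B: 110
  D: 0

DBCCACC

Read left to right; each codeword is recognised as soon as it completes (prefix code):
  0→D | 110→B | 111→C | 111→C | 10→A | 111→C | 111→C
Decoded message: DBCCACC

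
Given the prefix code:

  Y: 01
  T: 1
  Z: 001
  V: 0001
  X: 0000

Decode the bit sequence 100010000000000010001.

TVXXVV

Read left to right; each codeword is recognised as soon as it completes (prefix code):
  1→T | 0001→V | 0000→X | 0000→X | 0001→V | 0001→V
Decoded message: TVXXVV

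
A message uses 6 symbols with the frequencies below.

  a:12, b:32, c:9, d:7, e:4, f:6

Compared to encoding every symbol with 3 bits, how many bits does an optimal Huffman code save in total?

54

Fixed-length: 3 bits × 70 symbols = 210 bits.
Huffman merges:
merge e(4) and f(6): 10
merge d(7) and c(9): 16
merge 10 and a(12): 22
merge 16 and 22: 38
merge b(32) and 38: 70
Huffman total = 10 + 16 + 22 + 38 + 70 = 156 bits.
Saving = 210 − 156 = 54 bits.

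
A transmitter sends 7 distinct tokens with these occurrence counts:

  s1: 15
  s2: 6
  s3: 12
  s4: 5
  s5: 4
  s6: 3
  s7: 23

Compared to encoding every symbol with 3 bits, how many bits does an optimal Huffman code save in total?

32

Fixed-length: 3 bits × 68 symbols = 204 bits.
Huffman merges:
combine s6(3), s5(4) → 7
combine s4(5), s2(6) → 11
combine 7, 11 → 18
combine s3(12), s1(15) → 27
combine 18, s7(23) → 41
combine 27, 41 → 68
Huffman total = 7 + 11 + 18 + 27 + 41 + 68 = 172 bits.
Saving = 204 − 172 = 32 bits.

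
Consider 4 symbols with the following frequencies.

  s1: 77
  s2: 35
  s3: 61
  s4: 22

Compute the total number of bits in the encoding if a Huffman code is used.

Greedily combine the two least-frequent nodes:
merge s4(22) and s2(35): 57
merge 57 and s3(61): 118
merge s1(77) and 118: 195
Each symbol's bit-cost is frequency × depth; summing gives 370 bits (equivalently 57 + 118 + 195).

370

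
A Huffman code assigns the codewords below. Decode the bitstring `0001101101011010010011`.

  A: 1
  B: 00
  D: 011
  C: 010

BDDCAACCD

Read left to right; each codeword is recognised as soon as it completes (prefix code):
  00→B | 011→D | 011→D | 010→C | 1→A | 1→A | 010→C | 010→C | 011→D
Decoded message: BDDCAACCD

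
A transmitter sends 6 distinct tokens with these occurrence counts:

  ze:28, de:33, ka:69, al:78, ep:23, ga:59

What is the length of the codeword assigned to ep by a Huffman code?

Build the tree from the bottom:
ep(23) + ze(28) → 51
de(33) + 51 → 84
ga(59) + ka(69) → 128
al(78) + 84 → 162
128 + 162 → 290
The subtree containing ep is merged 4 times, so code length = 4.

4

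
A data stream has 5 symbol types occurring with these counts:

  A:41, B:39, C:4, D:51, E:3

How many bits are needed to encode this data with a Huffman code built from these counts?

278

Greedily combine the two least-frequent nodes:
combine E(3), C(4) → 7
combine 7, B(39) → 46
combine A(41), 46 → 87
combine D(51), 87 → 138
The encoded length is the sum of every internal node's weight: 7 + 46 + 87 + 138 = 278 bits.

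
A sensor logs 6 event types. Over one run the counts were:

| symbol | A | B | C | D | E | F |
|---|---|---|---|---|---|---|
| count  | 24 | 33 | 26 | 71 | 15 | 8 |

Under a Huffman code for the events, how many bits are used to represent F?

Repeatedly merge the two smallest:
merge F(8) and E(15): 23
merge 23 and A(24): 47
merge C(26) and B(33): 59
merge 47 and 59: 106
merge D(71) and 106: 177
F's leaf is at depth 4, giving a 4-bit codeword.

4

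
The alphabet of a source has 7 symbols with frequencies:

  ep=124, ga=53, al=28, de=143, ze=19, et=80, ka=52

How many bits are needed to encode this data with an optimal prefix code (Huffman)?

Greedily combine the two least-frequent nodes:
merge ze(19) and al(28): 47
merge 47 and ka(52): 99
merge ga(53) and et(80): 133
merge 99 and ep(124): 223
merge 133 and de(143): 276
merge 223 and 276: 499
Total encoded bits = sum of merged weights = 47 + 99 + 133 + 223 + 276 + 499 = 1277.

1277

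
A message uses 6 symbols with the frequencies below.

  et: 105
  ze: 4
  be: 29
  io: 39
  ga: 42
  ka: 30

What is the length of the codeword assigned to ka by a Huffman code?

Repeatedly merge the two smallest:
merge ze(4) and be(29): 33
merge ka(30) and 33: 63
merge io(39) and ga(42): 81
merge 63 and 81: 144
merge et(105) and 144: 249
ka's leaf is at depth 3, giving a 3-bit codeword.

3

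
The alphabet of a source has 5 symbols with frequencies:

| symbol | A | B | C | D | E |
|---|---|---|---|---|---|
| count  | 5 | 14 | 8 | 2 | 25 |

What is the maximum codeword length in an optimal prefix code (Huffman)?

Merge the two lowest-weight nodes at each step:
merge D(2) and A(5): 7
merge 7 and C(8): 15
merge B(14) and 15: 29
merge E(25) and 29: 54
The rarest symbols sit at the bottom; the longest codeword is 4 bits.

4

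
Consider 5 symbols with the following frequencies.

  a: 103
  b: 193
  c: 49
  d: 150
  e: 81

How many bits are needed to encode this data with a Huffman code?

Merge the two smallest weights repeatedly:
merge c(49) and e(81): 130
merge a(103) and 130: 233
merge d(150) and b(193): 343
merge 233 and 343: 576
Each symbol's bit-cost is frequency × depth; summing gives 1282 bits (equivalently 130 + 233 + 343 + 576).

1282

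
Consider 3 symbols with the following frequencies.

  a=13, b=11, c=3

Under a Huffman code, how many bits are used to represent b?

2

Huffman merges, smallest pair first:
c(3) + b(11) → 14
a(13) + 14 → 27
b sits 2 levels below the root, so its codeword is 2 bits.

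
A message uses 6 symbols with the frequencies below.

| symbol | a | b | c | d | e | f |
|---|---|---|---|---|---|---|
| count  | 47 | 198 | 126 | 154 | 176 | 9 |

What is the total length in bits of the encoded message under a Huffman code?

1658

Merge the two smallest weights repeatedly:
merge f(9) and a(47): 56
merge 56 and c(126): 182
merge d(154) and e(176): 330
merge 182 and b(198): 380
merge 330 and 380: 710
The encoded length is the sum of every internal node's weight: 56 + 182 + 330 + 380 + 710 = 1658 bits.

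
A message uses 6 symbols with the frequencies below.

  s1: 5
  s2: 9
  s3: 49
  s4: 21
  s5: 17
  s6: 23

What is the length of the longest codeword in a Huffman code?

4

Merge the two lowest-weight nodes at each step:
merge s1(5) and s2(9): 14
merge 14 and s5(17): 31
merge s4(21) and s6(23): 44
merge 31 and 44: 75
merge s3(49) and 75: 124
Maximum depth reached is 4.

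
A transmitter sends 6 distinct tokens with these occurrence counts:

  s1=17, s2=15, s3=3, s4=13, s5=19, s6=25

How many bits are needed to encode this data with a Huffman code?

Merge the two smallest weights repeatedly:
s3(3) + s4(13) → 16
s2(15) + 16 → 31
s1(17) + s5(19) → 36
s6(25) + 31 → 56
36 + 56 → 92
Total encoded bits = sum of merged weights = 16 + 31 + 36 + 56 + 92 = 231.

231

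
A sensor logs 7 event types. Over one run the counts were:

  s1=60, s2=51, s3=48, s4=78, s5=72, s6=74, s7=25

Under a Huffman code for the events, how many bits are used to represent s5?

Huffman merges, smallest pair first:
s7(25) + s3(48) → 73
s2(51) + s1(60) → 111
s5(72) + 73 → 145
s6(74) + s4(78) → 152
111 + 145 → 256
152 + 256 → 408
s5's leaf is at depth 3, giving a 3-bit codeword.

3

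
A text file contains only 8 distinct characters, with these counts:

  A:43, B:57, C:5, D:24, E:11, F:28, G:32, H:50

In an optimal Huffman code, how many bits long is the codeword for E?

5

Repeatedly merge the two smallest:
C(5) + E(11) → 16
16 + D(24) → 40
F(28) + G(32) → 60
40 + A(43) → 83
H(50) + B(57) → 107
60 + 83 → 143
107 + 143 → 250
E's leaf is at depth 5, giving a 5-bit codeword.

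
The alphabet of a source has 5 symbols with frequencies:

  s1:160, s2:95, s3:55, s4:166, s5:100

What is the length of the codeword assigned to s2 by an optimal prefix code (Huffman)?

3

Build the tree from the bottom:
s3(55) + s2(95) → 150
s5(100) + 150 → 250
s1(160) + s4(166) → 326
250 + 326 → 576
s2 sits 3 levels below the root, so its codeword is 3 bits.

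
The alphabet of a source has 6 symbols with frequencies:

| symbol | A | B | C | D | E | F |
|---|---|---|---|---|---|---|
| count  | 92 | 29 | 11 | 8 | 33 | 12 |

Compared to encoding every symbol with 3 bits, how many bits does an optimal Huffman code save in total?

Fixed-length: 3 bits × 185 symbols = 555 bits.
Huffman merges:
D(8) + C(11) → 19
F(12) + 19 → 31
B(29) + 31 → 60
E(33) + 60 → 93
A(92) + 93 → 185
Huffman total = 19 + 31 + 60 + 93 + 185 = 388 bits.
Saving = 555 − 388 = 167 bits.

167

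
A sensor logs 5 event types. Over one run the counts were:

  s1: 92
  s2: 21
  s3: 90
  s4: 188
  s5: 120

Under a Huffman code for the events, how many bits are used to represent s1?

2

Repeatedly merge the two smallest:
merge s2(21) and s3(90): 111
merge s1(92) and 111: 203
merge s5(120) and s4(188): 308
merge 203 and 308: 511
The subtree containing s1 is merged 2 times, so code length = 2.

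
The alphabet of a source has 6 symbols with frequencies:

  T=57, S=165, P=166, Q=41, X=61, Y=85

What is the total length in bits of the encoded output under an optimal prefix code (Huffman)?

Greedily combine the two least-frequent nodes:
combine Q(41), T(57) → 98
combine X(61), Y(85) → 146
combine 98, 146 → 244
combine S(165), P(166) → 331
combine 244, 331 → 575
Total encoded bits = sum of merged weights = 98 + 146 + 244 + 331 + 575 = 1394.

1394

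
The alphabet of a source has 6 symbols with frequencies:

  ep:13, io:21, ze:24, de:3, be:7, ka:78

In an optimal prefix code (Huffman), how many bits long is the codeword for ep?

4

Repeatedly merge the two smallest:
combine de(3), be(7) → 10
combine 10, ep(13) → 23
combine io(21), 23 → 44
combine ze(24), 44 → 68
combine 68, ka(78) → 146
ep sits 4 levels below the root, so its codeword is 4 bits.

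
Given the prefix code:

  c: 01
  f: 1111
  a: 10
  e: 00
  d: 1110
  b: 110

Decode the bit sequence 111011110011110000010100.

dfefeecce

Read left to right; each codeword is recognised as soon as it completes (prefix code):
  1110→d | 1111→f | 00→e | 1111→f | 00→e | 00→e | 01→c | 01→c | 00→e
Decoded message: dfefeecce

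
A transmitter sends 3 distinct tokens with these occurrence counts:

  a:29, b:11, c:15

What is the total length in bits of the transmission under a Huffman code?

Merge the two smallest weights repeatedly:
merge b(11) and c(15): 26
merge 26 and a(29): 55
The encoded length is the sum of every internal node's weight: 26 + 55 = 81 bits.

81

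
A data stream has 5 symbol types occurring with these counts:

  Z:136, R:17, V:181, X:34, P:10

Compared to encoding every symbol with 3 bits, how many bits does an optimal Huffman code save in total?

Fixed-length: 3 bits × 378 symbols = 1134 bits.
Huffman merges:
combine P(10), R(17) → 27
combine 27, X(34) → 61
combine 61, Z(136) → 197
combine V(181), 197 → 378
Huffman total = 27 + 61 + 197 + 378 = 663 bits.
Saving = 1134 − 663 = 471 bits.

471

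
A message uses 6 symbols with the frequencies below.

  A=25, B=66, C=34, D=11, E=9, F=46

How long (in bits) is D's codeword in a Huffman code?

4

Huffman merges, smallest pair first:
E(9) + D(11) → 20
20 + A(25) → 45
C(34) + 45 → 79
F(46) + B(66) → 112
79 + 112 → 191
The subtree containing D is merged 4 times, so code length = 4.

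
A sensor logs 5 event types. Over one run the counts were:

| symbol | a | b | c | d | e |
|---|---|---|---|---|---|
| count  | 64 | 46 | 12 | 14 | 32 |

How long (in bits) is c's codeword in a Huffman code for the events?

Huffman merges, smallest pair first:
c(12) + d(14) → 26
26 + e(32) → 58
b(46) + 58 → 104
a(64) + 104 → 168
The subtree containing c is merged 4 times, so code length = 4.

4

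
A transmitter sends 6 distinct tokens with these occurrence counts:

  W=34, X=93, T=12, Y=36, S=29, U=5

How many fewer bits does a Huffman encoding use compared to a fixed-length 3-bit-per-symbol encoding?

169

Fixed-length: 3 bits × 209 symbols = 627 bits.
Huffman merges:
merge U(5) and T(12): 17
merge 17 and S(29): 46
merge W(34) and Y(36): 70
merge 46 and 70: 116
merge X(93) and 116: 209
Huffman total = 17 + 46 + 70 + 116 + 209 = 458 bits.
Saving = 627 − 458 = 169 bits.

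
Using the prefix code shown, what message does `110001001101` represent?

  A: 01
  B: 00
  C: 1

Read left to right; each codeword is recognised as soon as it completes (prefix code):
  1→C | 1→C | 00→B | 01→A | 00→B | 1→C | 1→C | 01→A
Decoded message: CCBABCCA

CCBABCCA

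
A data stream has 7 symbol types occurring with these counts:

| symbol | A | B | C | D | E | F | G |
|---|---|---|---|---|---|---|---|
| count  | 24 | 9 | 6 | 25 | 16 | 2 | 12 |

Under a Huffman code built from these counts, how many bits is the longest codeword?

4

Merge the two lowest-weight nodes at each step:
F(2) + C(6) → 8
8 + B(9) → 17
G(12) + E(16) → 28
17 + A(24) → 41
D(25) + 28 → 53
41 + 53 → 94
The first pair merged (F, C) ends up deepest, at depth 4.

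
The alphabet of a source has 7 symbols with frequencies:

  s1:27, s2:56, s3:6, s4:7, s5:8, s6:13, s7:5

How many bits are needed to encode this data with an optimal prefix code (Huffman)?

277

Merge the two smallest weights repeatedly:
combine s7(5), s3(6) → 11
combine s4(7), s5(8) → 15
combine 11, s6(13) → 24
combine 15, 24 → 39
combine s1(27), 39 → 66
combine s2(56), 66 → 122
Total encoded bits = sum of merged weights = 11 + 15 + 24 + 39 + 66 + 122 = 277.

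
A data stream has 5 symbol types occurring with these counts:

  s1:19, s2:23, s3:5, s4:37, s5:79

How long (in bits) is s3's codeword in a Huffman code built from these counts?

4

Repeatedly merge the two smallest:
s3(5) + s1(19) → 24
s2(23) + 24 → 47
s4(37) + 47 → 84
s5(79) + 84 → 163
s3 sits 4 levels below the root, so its codeword is 4 bits.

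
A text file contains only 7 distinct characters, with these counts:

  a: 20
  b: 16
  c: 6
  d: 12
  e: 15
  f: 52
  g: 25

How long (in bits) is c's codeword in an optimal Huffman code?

Build the tree from the bottom:
c(6) + d(12) → 18
e(15) + b(16) → 31
18 + a(20) → 38
g(25) + 31 → 56
38 + f(52) → 90
56 + 90 → 146
The subtree containing c is merged 4 times, so code length = 4.

4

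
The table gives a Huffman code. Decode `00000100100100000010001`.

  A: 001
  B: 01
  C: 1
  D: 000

Read left to right; each codeword is recognised as soon as it completes (prefix code):
  000→D | 001→A | 001→A | 001→A | 000→D | 000→D | 1→C | 000→D | 1→C
Decoded message: DAAADDCDC

DAAADDCDC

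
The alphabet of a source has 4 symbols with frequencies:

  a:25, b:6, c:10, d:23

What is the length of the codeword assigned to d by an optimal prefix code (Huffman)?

2

Huffman merges, smallest pair first:
b(6) + c(10) → 16
16 + d(23) → 39
a(25) + 39 → 64
d's leaf is at depth 2, giving a 2-bit codeword.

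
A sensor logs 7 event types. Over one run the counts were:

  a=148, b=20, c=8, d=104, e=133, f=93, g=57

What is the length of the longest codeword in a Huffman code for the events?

5

Merge the two lowest-weight nodes at each step:
combine c(8), b(20) → 28
combine 28, g(57) → 85
combine 85, f(93) → 178
combine d(104), e(133) → 237
combine a(148), 178 → 326
combine 237, 326 → 563
The first pair merged (c, b) ends up deepest, at depth 5.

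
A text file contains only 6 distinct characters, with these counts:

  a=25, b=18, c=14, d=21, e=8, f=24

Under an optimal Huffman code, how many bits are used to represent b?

3

Huffman merges, smallest pair first:
combine e(8), c(14) → 22
combine b(18), d(21) → 39
combine 22, f(24) → 46
combine a(25), 39 → 64
combine 46, 64 → 110
b sits 3 levels below the root, so its codeword is 3 bits.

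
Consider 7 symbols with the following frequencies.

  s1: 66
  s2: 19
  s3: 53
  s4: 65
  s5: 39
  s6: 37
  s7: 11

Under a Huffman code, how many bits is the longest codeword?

Merge the two lowest-weight nodes at each step:
merge s7(11) and s2(19): 30
merge 30 and s6(37): 67
merge s5(39) and s3(53): 92
merge s4(65) and s1(66): 131
merge 67 and 92: 159
merge 131 and 159: 290
Maximum depth reached is 4.

4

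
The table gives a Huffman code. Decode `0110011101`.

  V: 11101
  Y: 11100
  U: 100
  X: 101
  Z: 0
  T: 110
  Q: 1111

ZTZV

Read left to right; each codeword is recognised as soon as it completes (prefix code):
  0→Z | 110→T | 0→Z | 11101→V
Decoded message: ZTZV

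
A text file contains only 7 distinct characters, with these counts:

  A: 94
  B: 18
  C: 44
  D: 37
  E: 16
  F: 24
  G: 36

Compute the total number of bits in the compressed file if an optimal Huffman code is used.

Merge the two smallest weights repeatedly:
E(16) + B(18) → 34
F(24) + 34 → 58
G(36) + D(37) → 73
C(44) + 58 → 102
73 + A(94) → 167
102 + 167 → 269
Total encoded bits = sum of merged weights = 34 + 58 + 73 + 102 + 167 + 269 = 703.

703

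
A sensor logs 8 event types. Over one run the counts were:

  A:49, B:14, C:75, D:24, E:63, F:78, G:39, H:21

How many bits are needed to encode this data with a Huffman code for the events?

Greedily combine the two least-frequent nodes:
combine B(14), H(21) → 35
combine D(24), 35 → 59
combine G(39), A(49) → 88
combine 59, E(63) → 122
combine C(75), F(78) → 153
combine 88, 122 → 210
combine 153, 210 → 363
The encoded length is the sum of every internal node's weight: 35 + 59 + 88 + 122 + 153 + 210 + 363 = 1030 bits.

1030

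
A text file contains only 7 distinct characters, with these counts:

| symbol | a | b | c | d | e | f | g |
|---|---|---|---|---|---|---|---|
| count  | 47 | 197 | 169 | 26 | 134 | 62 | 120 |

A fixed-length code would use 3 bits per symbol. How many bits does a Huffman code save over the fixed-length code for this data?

Fixed-length: 3 bits × 755 symbols = 2265 bits.
Huffman merges:
d(26) + a(47) → 73
f(62) + 73 → 135
g(120) + e(134) → 254
135 + c(169) → 304
b(197) + 254 → 451
304 + 451 → 755
Huffman total = 73 + 135 + 254 + 304 + 451 + 755 = 1972 bits.
Saving = 2265 − 1972 = 293 bits.

293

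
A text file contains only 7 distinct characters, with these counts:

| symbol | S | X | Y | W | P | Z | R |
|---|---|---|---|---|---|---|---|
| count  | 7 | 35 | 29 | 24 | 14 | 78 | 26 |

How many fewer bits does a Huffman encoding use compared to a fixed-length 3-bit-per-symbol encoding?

92

Fixed-length: 3 bits × 213 symbols = 639 bits.
Huffman merges:
merge S(7) and P(14): 21
merge 21 and W(24): 45
merge R(26) and Y(29): 55
merge X(35) and 45: 80
merge 55 and Z(78): 133
merge 80 and 133: 213
Huffman total = 21 + 45 + 55 + 80 + 133 + 213 = 547 bits.
Saving = 639 − 547 = 92 bits.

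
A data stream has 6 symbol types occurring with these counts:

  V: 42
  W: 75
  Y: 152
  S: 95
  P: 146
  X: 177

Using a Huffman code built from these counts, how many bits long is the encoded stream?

1703

Build the Huffman tree bottom-up:
merge V(42) and W(75): 117
merge S(95) and 117: 212
merge P(146) and Y(152): 298
merge X(177) and 212: 389
merge 298 and 389: 687
The encoded length is the sum of every internal node's weight: 117 + 212 + 298 + 389 + 687 = 1703 bits.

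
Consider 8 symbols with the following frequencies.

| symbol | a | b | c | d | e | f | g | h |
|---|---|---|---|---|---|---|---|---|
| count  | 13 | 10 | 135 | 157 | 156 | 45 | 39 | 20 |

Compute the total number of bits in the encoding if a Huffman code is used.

Merge the two smallest weights repeatedly:
combine b(10), a(13) → 23
combine h(20), 23 → 43
combine g(39), 43 → 82
combine f(45), 82 → 127
combine 127, c(135) → 262
combine e(156), d(157) → 313
combine 262, 313 → 575
The encoded length is the sum of every internal node's weight: 23 + 43 + 82 + 127 + 262 + 313 + 575 = 1425 bits.

1425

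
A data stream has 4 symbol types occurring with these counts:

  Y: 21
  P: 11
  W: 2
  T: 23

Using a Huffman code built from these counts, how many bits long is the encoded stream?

104

Merge the two smallest weights repeatedly:
merge W(2) and P(11): 13
merge 13 and Y(21): 34
merge T(23) and 34: 57
The encoded length is the sum of every internal node's weight: 13 + 34 + 57 = 104 bits.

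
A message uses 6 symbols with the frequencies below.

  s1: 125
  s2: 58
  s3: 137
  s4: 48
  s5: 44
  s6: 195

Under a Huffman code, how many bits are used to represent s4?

4

Repeatedly merge the two smallest:
merge s5(44) and s4(48): 92
merge s2(58) and 92: 150
merge s1(125) and s3(137): 262
merge 150 and s6(195): 345
merge 262 and 345: 607
s4's leaf is at depth 4, giving a 4-bit codeword.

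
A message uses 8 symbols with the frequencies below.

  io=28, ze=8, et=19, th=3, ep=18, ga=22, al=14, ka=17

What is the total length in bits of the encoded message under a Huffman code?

370

Build the Huffman tree bottom-up:
combine th(3), ze(8) → 11
combine 11, al(14) → 25
combine ka(17), ep(18) → 35
combine et(19), ga(22) → 41
combine 25, io(28) → 53
combine 35, 41 → 76
combine 53, 76 → 129
Total encoded bits = sum of merged weights = 11 + 25 + 35 + 41 + 53 + 76 + 129 = 370.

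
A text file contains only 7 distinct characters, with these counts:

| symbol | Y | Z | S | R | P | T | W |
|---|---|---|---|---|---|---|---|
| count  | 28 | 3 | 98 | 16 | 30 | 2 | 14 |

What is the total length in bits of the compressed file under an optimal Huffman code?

401

Merge the two smallest weights repeatedly:
combine T(2), Z(3) → 5
combine 5, W(14) → 19
combine R(16), 19 → 35
combine Y(28), P(30) → 58
combine 35, 58 → 93
combine 93, S(98) → 191
The encoded length is the sum of every internal node's weight: 5 + 19 + 35 + 58 + 93 + 191 = 401 bits.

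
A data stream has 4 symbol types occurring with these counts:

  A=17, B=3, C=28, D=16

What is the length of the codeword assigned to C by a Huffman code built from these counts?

1

Build the tree from the bottom:
merge B(3) and D(16): 19
merge A(17) and 19: 36
merge C(28) and 36: 64
C is merged only at the final step, so code length = 1.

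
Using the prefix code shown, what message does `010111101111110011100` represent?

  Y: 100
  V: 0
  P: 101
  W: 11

Read left to right; each codeword is recognised as soon as it completes (prefix code):
  0→V | 101→P | 11→W | 101→P | 11→W | 11→W | 100→Y | 11→W | 100→Y
Decoded message: VPWPWWYWY

VPWPWWYWY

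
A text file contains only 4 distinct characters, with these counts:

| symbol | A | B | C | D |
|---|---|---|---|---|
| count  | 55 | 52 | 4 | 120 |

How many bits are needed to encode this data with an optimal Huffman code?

398

Build the Huffman tree bottom-up:
combine C(4), B(52) → 56
combine A(55), 56 → 111
combine 111, D(120) → 231
Each symbol's bit-cost is frequency × depth; summing gives 398 bits (equivalently 56 + 111 + 231).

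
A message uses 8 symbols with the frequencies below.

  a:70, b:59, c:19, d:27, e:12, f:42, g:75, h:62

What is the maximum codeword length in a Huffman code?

Merge the two lowest-weight nodes at each step:
e(12) + c(19) → 31
d(27) + 31 → 58
f(42) + 58 → 100
b(59) + h(62) → 121
a(70) + g(75) → 145
100 + 121 → 221
145 + 221 → 366
The rarest symbols sit at the bottom; the longest codeword is 5 bits.

5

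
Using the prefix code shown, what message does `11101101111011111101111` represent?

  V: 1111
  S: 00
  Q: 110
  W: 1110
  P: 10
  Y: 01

Read left to right; each codeword is recognised as soon as it completes (prefix code):
  1110→W | 110→Q | 1111→V | 01→Y | 1111→V | 10→P | 1111→V
Decoded message: WQVYVPV

WQVYVPV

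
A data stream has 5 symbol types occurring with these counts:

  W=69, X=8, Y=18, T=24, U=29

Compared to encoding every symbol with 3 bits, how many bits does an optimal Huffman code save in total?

Fixed-length: 3 bits × 148 symbols = 444 bits.
Huffman merges:
merge X(8) and Y(18): 26
merge T(24) and 26: 50
merge U(29) and 50: 79
merge W(69) and 79: 148
Huffman total = 26 + 50 + 79 + 148 = 303 bits.
Saving = 444 − 303 = 141 bits.

141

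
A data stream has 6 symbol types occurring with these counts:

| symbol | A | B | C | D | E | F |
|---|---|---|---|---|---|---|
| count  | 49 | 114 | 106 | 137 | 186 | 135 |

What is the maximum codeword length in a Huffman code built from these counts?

3

Merge the two lowest-weight nodes at each step:
merge A(49) and C(106): 155
merge B(114) and F(135): 249
merge D(137) and 155: 292
merge E(186) and 249: 435
merge 292 and 435: 727
Maximum depth reached is 3.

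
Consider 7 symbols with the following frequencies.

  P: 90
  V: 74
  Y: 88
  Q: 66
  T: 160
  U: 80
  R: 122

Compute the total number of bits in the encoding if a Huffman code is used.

1880

Merge the two smallest weights repeatedly:
merge Q(66) and V(74): 140
merge U(80) and Y(88): 168
merge P(90) and R(122): 212
merge 140 and T(160): 300
merge 168 and 212: 380
merge 300 and 380: 680
Total encoded bits = sum of merged weights = 140 + 168 + 212 + 300 + 380 + 680 = 1880.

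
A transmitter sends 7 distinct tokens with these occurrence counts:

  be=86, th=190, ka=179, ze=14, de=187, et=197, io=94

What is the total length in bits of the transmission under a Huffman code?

2554

Build the Huffman tree bottom-up:
combine ze(14), be(86) → 100
combine io(94), 100 → 194
combine ka(179), de(187) → 366
combine th(190), 194 → 384
combine et(197), 366 → 563
combine 384, 563 → 947
Total encoded bits = sum of merged weights = 100 + 194 + 366 + 384 + 563 + 947 = 2554.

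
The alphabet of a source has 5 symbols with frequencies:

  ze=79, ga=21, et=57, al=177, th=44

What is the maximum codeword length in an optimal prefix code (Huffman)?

4

Merge the two lowest-weight nodes at each step:
combine ga(21), th(44) → 65
combine et(57), 65 → 122
combine ze(79), 122 → 201
combine al(177), 201 → 378
Maximum depth reached is 4.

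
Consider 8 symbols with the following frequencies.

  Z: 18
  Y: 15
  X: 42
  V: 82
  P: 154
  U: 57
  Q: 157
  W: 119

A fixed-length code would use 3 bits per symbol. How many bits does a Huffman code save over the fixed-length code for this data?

Fixed-length: 3 bits × 644 symbols = 1932 bits.
Huffman merges:
Y(15) + Z(18) → 33
33 + X(42) → 75
U(57) + 75 → 132
V(82) + W(119) → 201
132 + P(154) → 286
Q(157) + 201 → 358
286 + 358 → 644
Huffman total = 33 + 75 + 132 + 201 + 286 + 358 + 644 = 1729 bits.
Saving = 1932 − 1729 = 203 bits.

203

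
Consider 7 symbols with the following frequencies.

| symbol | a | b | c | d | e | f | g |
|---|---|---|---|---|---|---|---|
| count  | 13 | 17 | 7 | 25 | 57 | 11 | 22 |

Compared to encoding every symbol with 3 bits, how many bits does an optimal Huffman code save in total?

Fixed-length: 3 bits × 152 symbols = 456 bits.
Huffman merges:
c(7) + f(11) → 18
a(13) + b(17) → 30
18 + g(22) → 40
d(25) + 30 → 55
40 + 55 → 95
e(57) + 95 → 152
Huffman total = 18 + 30 + 40 + 55 + 95 + 152 = 390 bits.
Saving = 456 − 390 = 66 bits.

66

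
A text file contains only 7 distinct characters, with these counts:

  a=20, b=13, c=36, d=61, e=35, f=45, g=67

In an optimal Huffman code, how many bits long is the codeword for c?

3

Repeatedly merge the two smallest:
b(13) + a(20) → 33
33 + e(35) → 68
c(36) + f(45) → 81
d(61) + g(67) → 128
68 + 81 → 149
128 + 149 → 277
c's leaf is at depth 3, giving a 3-bit codeword.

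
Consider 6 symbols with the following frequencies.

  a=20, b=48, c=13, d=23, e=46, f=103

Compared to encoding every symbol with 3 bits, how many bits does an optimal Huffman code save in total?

Fixed-length: 3 bits × 253 symbols = 759 bits.
Huffman merges:
merge c(13) and a(20): 33
merge d(23) and 33: 56
merge e(46) and b(48): 94
merge 56 and 94: 150
merge f(103) and 150: 253
Huffman total = 33 + 56 + 94 + 150 + 253 = 586 bits.
Saving = 759 − 586 = 173 bits.

173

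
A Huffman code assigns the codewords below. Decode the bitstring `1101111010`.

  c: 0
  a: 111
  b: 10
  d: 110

Read left to right; each codeword is recognised as soon as it completes (prefix code):
  110→d | 111→a | 10→b | 10→b
Decoded message: dabb

dabb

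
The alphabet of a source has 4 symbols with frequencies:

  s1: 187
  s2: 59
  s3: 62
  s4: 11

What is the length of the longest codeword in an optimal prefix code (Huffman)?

Merge the two lowest-weight nodes at each step:
merge s4(11) and s2(59): 70
merge s3(62) and 70: 132
merge 132 and s1(187): 319
Maximum depth reached is 3.

3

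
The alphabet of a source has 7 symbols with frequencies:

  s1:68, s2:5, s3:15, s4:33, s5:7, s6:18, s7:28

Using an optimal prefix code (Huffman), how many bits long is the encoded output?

Greedily combine the two least-frequent nodes:
combine s2(5), s5(7) → 12
combine 12, s3(15) → 27
combine s6(18), 27 → 45
combine s7(28), s4(33) → 61
combine 45, 61 → 106
combine s1(68), 106 → 174
Each symbol's bit-cost is frequency × depth; summing gives 425 bits (equivalently 12 + 27 + 45 + 61 + 106 + 174).

425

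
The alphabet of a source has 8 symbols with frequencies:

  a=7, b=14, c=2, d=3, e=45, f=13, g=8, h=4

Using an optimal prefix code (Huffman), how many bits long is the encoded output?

Build the Huffman tree bottom-up:
c(2) + d(3) → 5
h(4) + 5 → 9
a(7) + g(8) → 15
9 + f(13) → 22
b(14) + 15 → 29
22 + 29 → 51
e(45) + 51 → 96
Total encoded bits = sum of merged weights = 5 + 9 + 15 + 22 + 29 + 51 + 96 = 227.

227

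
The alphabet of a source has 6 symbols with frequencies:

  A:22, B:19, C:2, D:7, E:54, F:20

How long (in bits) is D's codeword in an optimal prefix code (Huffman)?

Build the tree from the bottom:
merge C(2) and D(7): 9
merge 9 and B(19): 28
merge F(20) and A(22): 42
merge 28 and 42: 70
merge E(54) and 70: 124
The subtree containing D is merged 4 times, so code length = 4.

4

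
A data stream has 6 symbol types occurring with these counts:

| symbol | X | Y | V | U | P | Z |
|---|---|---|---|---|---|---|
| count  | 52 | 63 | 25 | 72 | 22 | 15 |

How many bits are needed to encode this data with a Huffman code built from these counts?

Greedily combine the two least-frequent nodes:
Z(15) + P(22) → 37
V(25) + 37 → 62
X(52) + 62 → 114
Y(63) + U(72) → 135
114 + 135 → 249
Each symbol's bit-cost is frequency × depth; summing gives 597 bits (equivalently 37 + 62 + 114 + 135 + 249).

597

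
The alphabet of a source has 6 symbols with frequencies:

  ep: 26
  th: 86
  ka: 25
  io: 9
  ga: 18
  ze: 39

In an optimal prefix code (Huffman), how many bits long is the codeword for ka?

Huffman merges, smallest pair first:
io(9) + ga(18) → 27
ka(25) + ep(26) → 51
27 + ze(39) → 66
51 + 66 → 117
th(86) + 117 → 203
The subtree containing ka is merged 3 times, so code length = 3.

3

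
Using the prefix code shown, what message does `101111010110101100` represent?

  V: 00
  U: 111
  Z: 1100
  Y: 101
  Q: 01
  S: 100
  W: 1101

YUQQYQS

Read left to right; each codeword is recognised as soon as it completes (prefix code):
  101→Y | 111→U | 01→Q | 01→Q | 101→Y | 01→Q | 100→S
Decoded message: YUQQYQS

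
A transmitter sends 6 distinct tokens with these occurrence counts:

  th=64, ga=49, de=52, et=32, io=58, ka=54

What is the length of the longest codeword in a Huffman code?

3

Merge the two lowest-weight nodes at each step:
et(32) + ga(49) → 81
de(52) + ka(54) → 106
io(58) + th(64) → 122
81 + 106 → 187
122 + 187 → 309
The rarest symbols sit at the bottom; the longest codeword is 3 bits.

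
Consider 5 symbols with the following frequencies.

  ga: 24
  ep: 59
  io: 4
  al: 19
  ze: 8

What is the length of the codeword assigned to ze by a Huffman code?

4

Huffman merges, smallest pair first:
io(4) + ze(8) → 12
12 + al(19) → 31
ga(24) + 31 → 55
55 + ep(59) → 114
The subtree containing ze is merged 4 times, so code length = 4.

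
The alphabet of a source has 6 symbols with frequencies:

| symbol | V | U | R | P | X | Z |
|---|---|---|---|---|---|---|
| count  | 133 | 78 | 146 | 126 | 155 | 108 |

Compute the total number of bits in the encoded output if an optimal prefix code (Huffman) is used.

1937

Build the Huffman tree bottom-up:
merge U(78) and Z(108): 186
merge P(126) and V(133): 259
merge R(146) and X(155): 301
merge 186 and 259: 445
merge 301 and 445: 746
Total encoded bits = sum of merged weights = 186 + 259 + 301 + 445 + 746 = 1937.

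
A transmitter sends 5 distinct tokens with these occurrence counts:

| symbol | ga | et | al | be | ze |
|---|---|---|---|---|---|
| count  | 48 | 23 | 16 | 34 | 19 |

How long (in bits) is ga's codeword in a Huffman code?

Build the tree from the bottom:
merge al(16) and ze(19): 35
merge et(23) and be(34): 57
merge 35 and ga(48): 83
merge 57 and 83: 140
ga's leaf is at depth 2, giving a 2-bit codeword.

2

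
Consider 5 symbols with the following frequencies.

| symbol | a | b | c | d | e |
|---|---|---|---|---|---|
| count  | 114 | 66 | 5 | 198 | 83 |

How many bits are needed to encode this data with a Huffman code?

959

Greedily combine the two least-frequent nodes:
c(5) + b(66) → 71
71 + e(83) → 154
a(114) + 154 → 268
d(198) + 268 → 466
Total encoded bits = sum of merged weights = 71 + 154 + 268 + 466 = 959.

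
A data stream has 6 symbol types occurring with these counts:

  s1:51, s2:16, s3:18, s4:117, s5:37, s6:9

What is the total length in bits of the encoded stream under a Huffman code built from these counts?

527

Build the Huffman tree bottom-up:
combine s6(9), s2(16) → 25
combine s3(18), 25 → 43
combine s5(37), 43 → 80
combine s1(51), 80 → 131
combine s4(117), 131 → 248
Total encoded bits = sum of merged weights = 25 + 43 + 80 + 131 + 248 = 527.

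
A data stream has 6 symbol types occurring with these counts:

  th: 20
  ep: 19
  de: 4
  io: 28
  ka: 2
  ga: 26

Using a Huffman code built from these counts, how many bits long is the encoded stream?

Build the Huffman tree bottom-up:
ka(2) + de(4) → 6
6 + ep(19) → 25
th(20) + 25 → 45
ga(26) + io(28) → 54
45 + 54 → 99
Each symbol's bit-cost is frequency × depth; summing gives 229 bits (equivalently 6 + 25 + 45 + 54 + 99).

229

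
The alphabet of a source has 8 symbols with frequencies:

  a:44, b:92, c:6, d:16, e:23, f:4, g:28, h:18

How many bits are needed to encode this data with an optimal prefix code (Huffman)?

Build the Huffman tree bottom-up:
f(4) + c(6) → 10
10 + d(16) → 26
h(18) + e(23) → 41
26 + g(28) → 54
41 + a(44) → 85
54 + 85 → 139
b(92) + 139 → 231
Total encoded bits = sum of merged weights = 10 + 26 + 41 + 54 + 85 + 139 + 231 = 586.

586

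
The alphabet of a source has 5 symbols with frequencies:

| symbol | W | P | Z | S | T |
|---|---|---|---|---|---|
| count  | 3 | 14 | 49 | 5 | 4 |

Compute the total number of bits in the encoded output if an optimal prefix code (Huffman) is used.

Merge the two smallest weights repeatedly:
W(3) + T(4) → 7
S(5) + 7 → 12
12 + P(14) → 26
26 + Z(49) → 75
Each symbol's bit-cost is frequency × depth; summing gives 120 bits (equivalently 7 + 12 + 26 + 75).

120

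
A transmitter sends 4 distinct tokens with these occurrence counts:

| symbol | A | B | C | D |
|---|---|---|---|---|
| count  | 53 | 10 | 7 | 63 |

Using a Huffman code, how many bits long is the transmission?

220

Merge the two smallest weights repeatedly:
merge C(7) and B(10): 17
merge 17 and A(53): 70
merge D(63) and 70: 133
The encoded length is the sum of every internal node's weight: 17 + 70 + 133 = 220 bits.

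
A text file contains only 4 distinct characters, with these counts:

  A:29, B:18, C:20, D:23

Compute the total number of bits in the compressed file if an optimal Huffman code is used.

Merge the two smallest weights repeatedly:
combine B(18), C(20) → 38
combine D(23), A(29) → 52
combine 38, 52 → 90
Total encoded bits = sum of merged weights = 38 + 52 + 90 = 180.

180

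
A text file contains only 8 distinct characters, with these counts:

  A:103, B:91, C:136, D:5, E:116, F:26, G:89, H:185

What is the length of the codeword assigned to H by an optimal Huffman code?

2

Build the tree from the bottom:
merge D(5) and F(26): 31
merge 31 and G(89): 120
merge B(91) and A(103): 194
merge E(116) and 120: 236
merge C(136) and H(185): 321
merge 194 and 236: 430
merge 321 and 430: 751
H sits 2 levels below the root, so its codeword is 2 bits.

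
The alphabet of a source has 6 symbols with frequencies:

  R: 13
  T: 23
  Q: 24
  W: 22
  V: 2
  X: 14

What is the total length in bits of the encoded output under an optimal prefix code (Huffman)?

Greedily combine the two least-frequent nodes:
V(2) + R(13) → 15
X(14) + 15 → 29
W(22) + T(23) → 45
Q(24) + 29 → 53
45 + 53 → 98
Total encoded bits = sum of merged weights = 15 + 29 + 45 + 53 + 98 = 240.

240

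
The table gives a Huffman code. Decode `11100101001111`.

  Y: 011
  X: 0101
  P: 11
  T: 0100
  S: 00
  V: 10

Read left to right; each codeword is recognised as soon as it completes (prefix code):
  11→P | 10→V | 0101→X | 00→S | 11→P | 11→P
Decoded message: PVXSPP

PVXSPP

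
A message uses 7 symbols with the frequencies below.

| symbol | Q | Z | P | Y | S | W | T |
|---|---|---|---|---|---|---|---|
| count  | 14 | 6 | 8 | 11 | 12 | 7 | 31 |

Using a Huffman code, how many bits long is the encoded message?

235

Merge the two smallest weights repeatedly:
combine Z(6), W(7) → 13
combine P(8), Y(11) → 19
combine S(12), 13 → 25
combine Q(14), 19 → 33
combine 25, T(31) → 56
combine 33, 56 → 89
The encoded length is the sum of every internal node's weight: 13 + 19 + 25 + 33 + 56 + 89 = 235 bits.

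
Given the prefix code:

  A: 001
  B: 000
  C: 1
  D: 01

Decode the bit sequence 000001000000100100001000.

BABBCABDB

Read left to right; each codeword is recognised as soon as it completes (prefix code):
  000→B | 001→A | 000→B | 000→B | 1→C | 001→A | 000→B | 01→D | 000→B
Decoded message: BABBCABDB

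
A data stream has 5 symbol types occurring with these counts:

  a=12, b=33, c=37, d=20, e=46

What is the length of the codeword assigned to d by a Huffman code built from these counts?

Build the tree from the bottom:
a(12) + d(20) → 32
32 + b(33) → 65
c(37) + e(46) → 83
65 + 83 → 148
d's leaf is at depth 3, giving a 3-bit codeword.

3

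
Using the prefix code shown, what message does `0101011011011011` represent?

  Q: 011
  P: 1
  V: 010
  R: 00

VPQQQQ

Read left to right; each codeword is recognised as soon as it completes (prefix code):
  010→V | 1→P | 011→Q | 011→Q | 011→Q | 011→Q
Decoded message: VPQQQQ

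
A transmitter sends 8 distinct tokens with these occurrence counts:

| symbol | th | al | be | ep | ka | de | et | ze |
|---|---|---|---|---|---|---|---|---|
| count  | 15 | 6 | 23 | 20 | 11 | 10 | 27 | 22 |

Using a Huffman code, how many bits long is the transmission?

391

Build the Huffman tree bottom-up:
combine al(6), de(10) → 16
combine ka(11), th(15) → 26
combine 16, ep(20) → 36
combine ze(22), be(23) → 45
combine 26, et(27) → 53
combine 36, 45 → 81
combine 53, 81 → 134
Total encoded bits = sum of merged weights = 16 + 26 + 36 + 45 + 53 + 81 + 134 = 391.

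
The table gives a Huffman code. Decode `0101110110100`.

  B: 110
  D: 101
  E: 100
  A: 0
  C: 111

Read left to right; each codeword is recognised as soon as it completes (prefix code):
  0→A | 101→D | 110→B | 110→B | 100→E
Decoded message: ADBBE

ADBBE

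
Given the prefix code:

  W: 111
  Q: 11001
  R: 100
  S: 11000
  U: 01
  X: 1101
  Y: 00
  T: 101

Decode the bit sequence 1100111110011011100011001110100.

QWRXSQXY

Read left to right; each codeword is recognised as soon as it completes (prefix code):
  11001→Q | 111→W | 100→R | 1101→X | 11000→S | 11001→Q | 1101→X | 00→Y
Decoded message: QWRXSQXY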